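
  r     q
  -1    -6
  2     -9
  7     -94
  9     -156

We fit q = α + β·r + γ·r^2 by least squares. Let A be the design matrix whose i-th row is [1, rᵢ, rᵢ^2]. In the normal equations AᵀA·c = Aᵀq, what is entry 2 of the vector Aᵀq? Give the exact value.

Entry 2 ↔ basis r, so (Aᵀq)_{2} = Σᵢ (r)·qᵢ = (-1)·(-6) + (2)·(-9) + (7)·(-94) + (9)·(-156) = -2074.

-2074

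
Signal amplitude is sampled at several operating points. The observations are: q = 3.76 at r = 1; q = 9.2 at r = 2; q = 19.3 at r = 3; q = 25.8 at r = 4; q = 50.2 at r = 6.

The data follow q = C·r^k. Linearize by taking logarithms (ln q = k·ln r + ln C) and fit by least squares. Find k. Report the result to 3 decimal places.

k = 1.450

Let Y = ln q. Fitting Y = k·ln r + ln C by least squares:
Σln r = 4.9698, Σ(ln r)² = 6.8196, Σln q = 13.6701, Σln r·ln q = 16.3128.
Equations: 6.8196·k + 4.9698·ln C = 16.3128;  4.9698·k + 5·ln C = 13.6701.
Δ = 6.8196·5 − (4.9698)² = 9.3990; k = (16.3128·5 − 4.9698·13.6701)/9.3990 = 1.44972, ln C = (6.8196·13.6701 − 4.9698·16.3128)/9.3990 = 1.29306.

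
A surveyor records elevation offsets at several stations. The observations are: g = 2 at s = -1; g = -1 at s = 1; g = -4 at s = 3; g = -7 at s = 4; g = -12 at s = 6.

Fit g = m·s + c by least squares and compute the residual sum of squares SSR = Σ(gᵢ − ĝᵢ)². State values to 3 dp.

The normal equations are: 63·m + 13·c = -115;  13·m + 5·c = -22.
(Σs·s = 63, Σs = 13, Σ1 = 5, Σs·g = -115, Σg = -22.)
Δ = 63·5 − 13² = 146.
m = ((-115)·5 − 13·(-22))/146 = -289/146; c = (63·(-22) − 13·(-115))/146 = 109/146.
Residuals: -53/73, 17/73, 87/73, 25/146, -127/146; SSR = 407/146.

SSR = 2.788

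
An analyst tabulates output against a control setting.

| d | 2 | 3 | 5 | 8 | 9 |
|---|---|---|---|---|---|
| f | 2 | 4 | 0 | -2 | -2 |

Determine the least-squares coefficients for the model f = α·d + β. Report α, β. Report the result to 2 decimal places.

The normal system AᵀA·[α, β]ᵀ = Aᵀf is [[183, 27]; [27, 5]]·[α, β]ᵀ = [-18, 2]ᵀ.
Determinant 183·5 − 27² = 186.
α = ((-18)·5 − 27·2)/186 = -24/31; β = (183·2 − 27·(-18))/186 = 142/31.

α = -0.77, β = 4.58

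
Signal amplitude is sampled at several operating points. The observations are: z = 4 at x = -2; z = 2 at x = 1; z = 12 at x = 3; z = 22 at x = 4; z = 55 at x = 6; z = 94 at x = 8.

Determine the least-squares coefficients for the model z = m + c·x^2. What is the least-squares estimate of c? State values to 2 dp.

Compute the Gram sums: Σ1 = 6, Σx^2 = 130, Σx^2·x^2 = 5746.
For Aᵀz: Σz = 189, Σx^2·z = 8474.
Normal equations: [[6, 130]; [130, 5746]]·[m, c]ᵀ = [189, 8474]ᵀ.
Determinant 6·5746 − 130² = 17576.
m = (189·5746 − 130·8474)/17576 = -601/676; c = (6·8474 − 130·189)/17576 = 13137/8788.

c = 1.49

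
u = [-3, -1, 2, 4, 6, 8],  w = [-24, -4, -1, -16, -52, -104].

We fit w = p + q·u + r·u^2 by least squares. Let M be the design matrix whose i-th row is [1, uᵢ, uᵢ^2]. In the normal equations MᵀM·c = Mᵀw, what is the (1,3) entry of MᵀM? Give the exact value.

130

Row 1 ↔ basis 1, column 3 ↔ basis u^2, so (MᵀM)_{1,3} = Σᵢ u^2 = (1)·(9) + (1)·(1) + (1)·(4) + (1)·(16) + (1)·(36) + (1)·(64) = 130.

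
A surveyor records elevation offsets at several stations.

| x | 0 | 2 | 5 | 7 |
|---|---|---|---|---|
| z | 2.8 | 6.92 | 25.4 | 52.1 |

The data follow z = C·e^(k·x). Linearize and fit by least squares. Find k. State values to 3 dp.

Taking logs, ln z = k·x + ln C, so regress ln z on x.
Σx = 14.0000, Σ(x)² = 78.0000, Σln z = 10.1519, Σx·ln z = 47.7147.
Equations: 78.0000·k + 14.0000·ln C = 47.7147;  14.0000·k + 4·ln C = 10.1519.
Solving (det = 116.0000): k = 0.42010, ln C = 1.06764.

k = 0.420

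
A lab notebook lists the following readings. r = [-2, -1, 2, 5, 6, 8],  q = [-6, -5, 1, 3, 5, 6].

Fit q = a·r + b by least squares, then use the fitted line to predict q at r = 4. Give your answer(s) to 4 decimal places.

Setting ∂/∂a … = 0 gives: 134·a + 18·b = 112;  18·a + 6·b = 4.
(Σr·r = 134, Σr = 18, Σ1 = 6, Σr·q = 112, Σq = 4.)
Δ = 134·6 − 18² = 480.
a = (112·6 − 18·4)/480 = 5/4; b = (134·4 − 18·112)/480 = -37/12.
At r = 4: q̂ = (5/4)·(4) + (-37/12)·(1) = 23/12.

q̂ = 1.9167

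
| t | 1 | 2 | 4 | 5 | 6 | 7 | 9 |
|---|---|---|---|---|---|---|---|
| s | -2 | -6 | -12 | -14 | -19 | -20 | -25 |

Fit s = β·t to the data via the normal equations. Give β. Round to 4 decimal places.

With design matrix A, AᵀA = [[212]] and Aᵀs = [-611]ᵀ.
Hence β = -611 / 212 ≈ -2.88208.

β = -2.8821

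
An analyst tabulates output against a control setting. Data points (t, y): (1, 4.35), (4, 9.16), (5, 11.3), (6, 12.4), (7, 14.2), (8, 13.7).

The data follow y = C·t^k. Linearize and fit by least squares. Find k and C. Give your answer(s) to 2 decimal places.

Let Y = ln y. Fitting Y = k·ln t + ln C by least squares:
Σln t = 8.8128, Σ(ln t)² = 15.8331, Σln y = 13.8982, Σln t·ln y = 22.0898.
Normal system: [[15.8331, 8.8128]; [8.8128, 6]]·[k, ln C]ᵀ = [22.0898, 13.8982]ᵀ.
Solving (det = 17.3327): k = 0.58020, ln C = 1.46415, so C = exp(1.46415) = 4.32388.

k = 0.58, C = 4.32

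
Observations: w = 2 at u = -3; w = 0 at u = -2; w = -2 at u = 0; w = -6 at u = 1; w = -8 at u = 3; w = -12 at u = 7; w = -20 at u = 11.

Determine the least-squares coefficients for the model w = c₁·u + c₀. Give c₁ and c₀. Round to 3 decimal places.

c₁ = -1.505, c₀ = -2.917

Compute the Gram sums: Σu·u = 193, Σu = 17, Σ1 = 7.
And Σu·w = -340, Σw = -46.
Normal equations: [[193, 17]; [17, 7]]·[c₁, c₀]ᵀ = [-340, -46]ᵀ.
Δ = 193·7 − 17² = 1062.
c₁ = ((-340)·7 − 17·(-46))/1062 = -799/531; c₀ = (193·(-46) − 17·(-340))/1062 = -1549/531.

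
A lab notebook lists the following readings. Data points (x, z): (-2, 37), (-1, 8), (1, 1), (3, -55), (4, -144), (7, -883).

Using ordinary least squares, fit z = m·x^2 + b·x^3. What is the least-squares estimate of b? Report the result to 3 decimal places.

b = -3.010

Entries of AᵀA: Σx^2·x^2 = 2756, Σx^2·x^3 = 18042, Σx^3·x^3 = 122540.
Right-hand side: Σx^2·z = -45909, Σx^3·z = -313873.
det = 2756·122540 − 18042² = 12206476.
m = ((-45909)·122540 − 18042·(-313873))/12206476 = 18603903/6103238; b = (2756·(-313873) − 18042·(-45909))/12206476 = -18371905/6103238.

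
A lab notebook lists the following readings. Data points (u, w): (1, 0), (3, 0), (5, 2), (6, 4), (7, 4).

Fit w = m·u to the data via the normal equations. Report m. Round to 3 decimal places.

Compute the Gram sums: Σu·u = 120.
And Σu·w = 62.
Hence m = 62 / 120 ≈ 0.516667.

m = 0.517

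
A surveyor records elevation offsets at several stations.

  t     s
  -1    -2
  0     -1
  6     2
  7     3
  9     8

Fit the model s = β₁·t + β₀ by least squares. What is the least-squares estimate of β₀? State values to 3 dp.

Sums needed: Σt·t = 167, Σt = 21, Σ1 = 5.
Right-hand side: Σt·s = 107, Σs = 10.
Normal equations: [[167, 21]; [21, 5]]·[β₁, β₀]ᵀ = [107, 10]ᵀ.
Determinant 167·5 − 21² = 394.
β₁ = (107·5 − 21·10)/394 = 325/394; β₀ = (167·10 − 21·107)/394 = -577/394.

β₀ = -1.464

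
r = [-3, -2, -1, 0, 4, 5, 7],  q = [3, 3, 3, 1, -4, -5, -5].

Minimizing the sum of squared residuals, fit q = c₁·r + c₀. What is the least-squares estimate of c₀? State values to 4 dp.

c₀ = 0.8344

Sums needed: Σr·r = 104, Σr = 10, Σ1 = 7.
Moment sums: Σr·q = -94, Σq = -4.
det = 104·7 − 10² = 628.
c₁ = ((-94)·7 − 10·(-4))/628 = -309/314; c₀ = (104·(-4) − 10·(-94))/628 = 131/157.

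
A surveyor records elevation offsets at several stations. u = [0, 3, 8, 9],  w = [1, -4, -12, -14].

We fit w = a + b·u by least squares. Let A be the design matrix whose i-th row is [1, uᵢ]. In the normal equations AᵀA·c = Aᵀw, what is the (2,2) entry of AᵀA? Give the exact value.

154

Row 2 ↔ basis u, column 2 ↔ basis u, so (AᵀA)_{2,2} = Σᵢ (u)·(u) = (0)·(0) + (3)·(3) + (8)·(8) + (9)·(9) = 154.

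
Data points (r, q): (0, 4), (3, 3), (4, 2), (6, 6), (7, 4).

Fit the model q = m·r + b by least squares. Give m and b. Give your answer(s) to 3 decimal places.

Setting ∂/∂m … = 0 gives: 110·m + 20·b = 81;  20·m + 5·b = 19.
det = 110·5 − 20² = 150.
m = (81·5 − 20·19)/150 = 1/6; b = (110·19 − 20·81)/150 = 47/15.

m = 0.167, b = 3.133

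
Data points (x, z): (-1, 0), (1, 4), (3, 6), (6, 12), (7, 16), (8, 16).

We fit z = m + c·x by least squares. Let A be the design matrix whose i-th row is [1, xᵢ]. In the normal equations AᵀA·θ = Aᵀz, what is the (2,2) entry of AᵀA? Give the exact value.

Row 2 ↔ basis x, column 2 ↔ basis x, so (AᵀA)_{2,2} = Σᵢ (x)·(x) = (-1)·(-1) + (1)·(1) + (3)·(3) + (6)·(6) + (7)·(7) + (8)·(8) = 160.

160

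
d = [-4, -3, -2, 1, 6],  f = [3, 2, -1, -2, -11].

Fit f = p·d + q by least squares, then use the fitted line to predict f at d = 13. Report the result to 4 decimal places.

f̂ = -19.8037

Entries of XᵀX: Σd·d = 66, Σd = -2, Σ1 = 5.
Right-hand side: Σd·f = -84, Σf = -9.
Determinant 66·5 − (-2)² = 326.
p = ((-84)·5 − (-2)·(-9))/326 = -219/163; q = (66·(-9) − (-2)·(-84))/326 = -381/163.
At d = 13: f̂ = (-219/163)·(13) + (-381/163)·(1) = -3228/163.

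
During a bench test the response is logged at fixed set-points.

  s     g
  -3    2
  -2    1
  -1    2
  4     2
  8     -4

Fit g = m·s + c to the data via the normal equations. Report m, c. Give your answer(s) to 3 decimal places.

m = -0.433, c = 1.120

The normal equations are: 94·m + 6·c = -34;  6·m + 5·c = 3.
Determinant 94·5 − 6² = 434.
m = ((-34)·5 − 6·3)/434 = -94/217; c = (94·3 − 6·(-34))/434 = 243/217.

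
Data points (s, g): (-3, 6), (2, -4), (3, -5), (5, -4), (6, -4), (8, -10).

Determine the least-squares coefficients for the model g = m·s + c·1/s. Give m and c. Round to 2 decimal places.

Compute the Gram sums: Σs·s = 147, Σs·1/s = 6, Σ1/s·1/s = 889/1600.
Moment sums: Σs·g = -165, Σ1/s·g = -503/60.
Normal equations: [[147, 6]; [6, 889/1600]]·[m, c]ᵀ = [-165, -503/60]ᵀ.
Determinant 147·(889/1600) − 6² = 73083/1600.
m = ((-165)·(889/1600) − 6·(-503/60))/(73083/1600) = -66205/73083; c = (147·(-503/60) − 6·(-165))/(73083/1600) = -387760/73083.

m = -0.91, c = -5.31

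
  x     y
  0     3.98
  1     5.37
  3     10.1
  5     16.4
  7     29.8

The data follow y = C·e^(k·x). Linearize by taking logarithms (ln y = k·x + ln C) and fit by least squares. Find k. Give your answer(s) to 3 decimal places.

Linearized form: ln y = k·x + ln C. From the 5 transformed points,
Σx = 16.0000, Σ(x)² = 84.0000, Σln y = 11.5664, Σx·ln y = 46.3664.
Equations: 84.0000·k + 16.0000·ln C = 46.3664;  16.0000·k + 5·ln C = 11.5664.
Slope k = (n·Σx·ln y − Σx·Σln y)/(n·Σ(x)² − (Σx)²) = (5·46.3664 − 16.0000·11.5664)/164.0000 = 0.28518; ln C = (Σln y − k·Σx)/n = 1.40072.

k = 0.285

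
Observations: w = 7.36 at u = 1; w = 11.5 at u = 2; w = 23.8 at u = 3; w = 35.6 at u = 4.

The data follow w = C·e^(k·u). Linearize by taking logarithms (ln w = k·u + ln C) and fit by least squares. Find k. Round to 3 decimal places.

With ln wᵢ as the transformed response and uᵢ as the regressor:
AᵀA = [[30.0000, 10.0000]; [10.0000, 4]], rhs = [30.6792, 11.1804]ᵀ  (here Σu = 10.0000, Σ(u)² = 30.0000, Σln w = 11.1804, Σu·ln w = 30.6792).
Δ = 30.0000·4 − (10.0000)² = 20.0000; k = (30.6792·4 − 10.0000·11.1804)/20.0000 = 0.54562, ln C = (30.0000·11.1804 − 10.0000·30.6792)/20.0000 = 1.43106.

k = 0.546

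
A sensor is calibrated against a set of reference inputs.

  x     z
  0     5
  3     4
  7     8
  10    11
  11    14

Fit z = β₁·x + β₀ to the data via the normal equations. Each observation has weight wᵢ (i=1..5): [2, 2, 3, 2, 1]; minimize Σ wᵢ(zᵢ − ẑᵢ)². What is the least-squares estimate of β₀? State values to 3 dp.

β₀ = 3.396

Compute the Gram sums: Σwᵢ·x·x = 486, Σwᵢ·x = 58, Σwᵢ·1 = 10.
Moment sums: Σwᵢ·x·z = 566, Σwᵢ·z = 78.
So MᵀWM·[β₁, β₀]ᵀ = MᵀWz: [[486, 58]; [58, 10]]·[β₁, β₀]ᵀ = [566, 78]ᵀ.
det = 486·10 − 58² = 1496.
β₁ = (566·10 − 58·78)/1496 = 142/187; β₀ = (486·78 − 58·566)/1496 = 635/187.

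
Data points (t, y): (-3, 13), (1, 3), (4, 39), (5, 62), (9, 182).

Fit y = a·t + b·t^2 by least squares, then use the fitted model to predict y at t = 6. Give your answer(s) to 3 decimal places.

From the data, Σt·t = 132, Σt·t^2 = 892, Σt^2·t^2 = 7524.
And Σt·y = 2068, Σt^2·y = 17036.
So XᵀX·[a, b]ᵀ = Xᵀy: [[132, 892]; [892, 7524]]·[a, b]ᵀ = [2068, 17036]ᵀ.
Eliminating b: 7524·(row 1) − 892·(row 2) gives 197504·a = 7524·2068 − 892·17036 = 363520, so a = 2840/1543.
Then b = (17036 − 892·(2840/1543))/7524 = 3157/1543.
At t = 6: ŷ = (2840/1543)·(6) + (3157/1543)·(36) = 130692/1543.

ŷ = 84.700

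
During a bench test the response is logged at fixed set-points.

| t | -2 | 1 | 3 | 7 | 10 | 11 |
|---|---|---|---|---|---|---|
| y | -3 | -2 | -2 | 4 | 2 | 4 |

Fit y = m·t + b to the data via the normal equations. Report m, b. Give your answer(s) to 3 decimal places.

Compute the Gram sums: Σt·t = 284, Σt = 30, Σ1 = 6.
For Mᵀy: Σt·y = 90, Σy = 3.
Determinant 284·6 − 30² = 804.
m = (90·6 − 30·3)/804 = 75/134; b = (284·3 − 30·90)/804 = -154/67.

m = 0.560, b = -2.299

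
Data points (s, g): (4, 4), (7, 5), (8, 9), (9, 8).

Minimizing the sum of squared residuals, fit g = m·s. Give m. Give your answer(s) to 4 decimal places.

m = 0.9286

The normal system XᵀX·[m]ᵀ = Xᵀg is [[210]]·[m]ᵀ = [195]ᵀ.
m = 195/210 = 0.928571.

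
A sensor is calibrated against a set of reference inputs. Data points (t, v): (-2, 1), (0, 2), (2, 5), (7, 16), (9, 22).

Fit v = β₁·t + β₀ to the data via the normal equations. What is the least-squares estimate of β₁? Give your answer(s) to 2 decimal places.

β₁ = 1.97

The normal system XᵀX·[β₁, β₀]ᵀ = Xᵀv is [[138, 16]; [16, 5]]·[β₁, β₀]ᵀ = [318, 46]ᵀ.
Eliminating β₀: 5·(row 1) − 16·(row 2) gives 434·β₁ = 5·318 − 16·46 = 854, so β₁ = 61/31.
Then β₀ = (46 − 16·(61/31))/5 = 90/31.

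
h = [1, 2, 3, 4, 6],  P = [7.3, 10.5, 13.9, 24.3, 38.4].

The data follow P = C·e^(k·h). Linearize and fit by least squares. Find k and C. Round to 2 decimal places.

Linearized form: ln P = k·h + ln C. From the 5 transformed points,
Σh = 16.0000, Σ(h)² = 66.0000, Σln P = 13.8097, Σh·ln P = 49.2365.
Normal system: [[66.0000, 16.0000]; [16.0000, 5]]·[k, ln C]ᵀ = [49.2365, 13.8097]ᵀ.
Δ = 66.0000·5 − (16.0000)² = 74.0000; k = (49.2365·5 − 16.0000·13.8097)/74.0000 = 0.34092, ln C = (66.0000·13.8097 − 16.0000·49.2365)/74.0000 = 1.67100, so C = exp(1.67100) = 5.31746.

k = 0.34, C = 5.32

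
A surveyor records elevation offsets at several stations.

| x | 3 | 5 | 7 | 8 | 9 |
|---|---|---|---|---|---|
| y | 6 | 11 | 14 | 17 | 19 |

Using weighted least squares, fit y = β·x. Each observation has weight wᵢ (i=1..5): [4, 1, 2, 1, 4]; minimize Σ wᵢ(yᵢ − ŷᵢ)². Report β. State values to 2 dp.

Entries of AᵀWA: Σwᵢ·x·x = 547.
For AᵀWy: Σwᵢ·x·y = 1143.
AᵀWA·[β]ᵀ = AᵀWy becomes [[547]]·[β]ᵀ = [1143]ᵀ.
β = 1143/547 = 2.08958.

β = 2.09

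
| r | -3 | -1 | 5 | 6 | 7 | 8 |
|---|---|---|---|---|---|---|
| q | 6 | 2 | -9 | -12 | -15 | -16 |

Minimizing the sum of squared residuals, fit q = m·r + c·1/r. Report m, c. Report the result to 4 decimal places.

m = -2.0148, c = 0.1200

Sums needed: Σr·r = 184, Σr·1/r = 6, Σ1/r·1/r = 857249/705600.
For Xᵀq: Σr·q = -370, Σ1/r·q = -418/35.
Normal equations: [[184, 6]; [6, 857249/705600]]·[m, c]ᵀ = [-370, -418/35]ᵀ.
det = 184·(857249/705600) − 6² = 16541527/88200.
m = ((-370)·(857249/705600) − 6·(-418/35))/(16541527/88200) = -133310425/66166108; c = (184·(-418/35) − 6·(-370))/(16541527/88200) = 1985760/16541527.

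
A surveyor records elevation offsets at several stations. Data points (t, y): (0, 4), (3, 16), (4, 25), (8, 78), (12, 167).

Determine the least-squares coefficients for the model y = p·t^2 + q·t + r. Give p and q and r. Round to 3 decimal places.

Compute the Gram sums: Σt^2·t^2 = 25169, Σt^2·t = 2331, Σt^2 = 233, Σt·t = 233, Σt = 27, Σ1 = 5.
For Aᵀy: Σt^2·y = 29584, Σt·y = 2776, Σy = 290.
AᵀA·[p, q, r]ᵀ = Aᵀy becomes [[25169, 2331, 233]; [2331, 233, 27]; [233, 27, 5]]·[p, q, r]ᵀ = [29584, 2776, 290]ᵀ.
Inverting the 3×3 Gram matrix, [p, q, r]ᵀ = [32255/30324, 7985/10108, 31588/7581]ᵀ.

p = 1.064, q = 0.790, r = 4.167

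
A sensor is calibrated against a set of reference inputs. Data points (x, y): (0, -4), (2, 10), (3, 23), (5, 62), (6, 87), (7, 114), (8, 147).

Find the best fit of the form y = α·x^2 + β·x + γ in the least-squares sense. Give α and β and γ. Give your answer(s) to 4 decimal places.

α = 1.9232, β = 3.5422, γ = -4.3485

Entries of AᵀA: Σx^2·x^2 = 8515, Σx^2·x = 1231, Σx^2 = 187, Σx·x = 187, Σx = 31, Σ1 = 7.
For Aᵀy: Σx^2·y = 19923, Σx·y = 2895, Σy = 439.
So AᵀA·[α, β, γ]ᵀ = Aᵀy: [[8515, 1231, 187]; [1231, 187, 31]; [187, 31, 7]]·[α, β, γ]ᵀ = [19923, 2895, 439]ᵀ.
Solving the 3×3 system (Gaussian elimination) gives α = 1777/924, β = 1091/308, γ = -287/66.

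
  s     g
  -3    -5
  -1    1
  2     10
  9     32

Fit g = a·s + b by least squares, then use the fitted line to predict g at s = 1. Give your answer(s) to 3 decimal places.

Forming MᵀM = [[95, 7]; [7, 4]] and Mᵀg = [322, 38]ᵀ gives MᵀM·[a, b]ᵀ = Mᵀg.
Eliminating b: 4·(row 1) − 7·(row 2) gives 331·a = 4·322 − 7·38 = 1022, so a = 1022/331.
Then b = (38 − 7·(1022/331))/4 = 1356/331.
At s = 1: ĝ = (1022/331)·(1) + (1356/331)·(1) = 2378/331.

ĝ = 7.184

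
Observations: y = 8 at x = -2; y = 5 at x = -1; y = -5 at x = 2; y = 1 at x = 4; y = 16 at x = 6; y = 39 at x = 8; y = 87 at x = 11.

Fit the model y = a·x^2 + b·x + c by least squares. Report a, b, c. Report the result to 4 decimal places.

Sums needed: Σx^2·x^2 = 20322, Σx^2·x = 2122, Σx^2 = 246, Σx·x = 246, Σx = 28, Σ1 = 7.
And Σx^2·y = 13632, Σx·y = 1338, Σy = 151.
AᵀA·[a, b, c]ᵀ = Aᵀy becomes [[20322, 2122, 246]; [2122, 246, 28]; [246, 28, 7]]·[a, b, c]ᵀ = [13632, 1338, 151]ᵀ.
Row-reducing yields a = 61319/58987, b = -197646/58987, c = -91907/58987.

a = 1.0395, b = -3.3507, c = -1.5581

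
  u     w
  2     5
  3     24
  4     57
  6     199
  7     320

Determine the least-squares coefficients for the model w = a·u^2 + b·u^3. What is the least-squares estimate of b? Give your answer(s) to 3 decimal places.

Normal-equation sums: Σu^2·u^2 = 4050, Σu^2·u^3 = 25882, Σu^3·u^3 = 169194.
Right-hand side: Σu^2·w = 23992, Σu^3·w = 157080.
Eliminating b: 169194·(row 1) − 25882·(row 2) gives 15357776·a = 169194·23992 − 25882·157080 = -6242112, so a = -390132/959861.
Then b = (157080 − 25882·(-390132/959861))/169194 = 950816/959861.

b = 0.991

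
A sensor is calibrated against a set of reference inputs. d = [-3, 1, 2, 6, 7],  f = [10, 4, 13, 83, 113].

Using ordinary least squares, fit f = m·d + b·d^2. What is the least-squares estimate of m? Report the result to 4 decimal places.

m = 2.4179

Entries of MᵀM: Σd·d = 99, Σd·d^2 = 541, Σd^2·d^2 = 3795.
For Mᵀf: Σd·f = 1289, Σd^2·f = 8671.
det = 99·3795 − 541² = 83024.
m = (1289·3795 − 541·8671)/83024 = 25093/10378; b = (99·8671 − 541·1289)/83024 = 20135/10378.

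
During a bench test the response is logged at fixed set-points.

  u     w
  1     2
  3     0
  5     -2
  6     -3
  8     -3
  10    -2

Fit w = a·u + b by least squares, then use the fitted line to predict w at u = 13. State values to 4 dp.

From the data, Σu·u = 235, Σu = 33, Σ1 = 6.
Right-hand side: Σu·w = -70, Σw = -8.
XᵀX·[a, b]ᵀ = Xᵀw becomes [[235, 33]; [33, 6]]·[a, b]ᵀ = [-70, -8]ᵀ.
Determinant 235·6 − 33² = 321.
a = ((-70)·6 − 33·(-8))/321 = -52/107; b = (235·(-8) − 33·(-70))/321 = 430/321.
At u = 13: ŵ = (-52/107)·(13) + (430/321)·(1) = -1598/321.

ŵ = -4.9782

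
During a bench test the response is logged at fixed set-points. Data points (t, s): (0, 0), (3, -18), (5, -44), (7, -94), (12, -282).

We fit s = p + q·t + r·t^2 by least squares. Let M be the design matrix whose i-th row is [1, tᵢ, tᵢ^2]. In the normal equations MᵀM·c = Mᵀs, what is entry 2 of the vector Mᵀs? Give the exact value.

Entry 2 ↔ basis t, so (Mᵀs)_{2} = Σᵢ (t)·sᵢ = (0)·(0) + (3)·(-18) + (5)·(-44) + (7)·(-94) + (12)·(-282) = -4316.

-4316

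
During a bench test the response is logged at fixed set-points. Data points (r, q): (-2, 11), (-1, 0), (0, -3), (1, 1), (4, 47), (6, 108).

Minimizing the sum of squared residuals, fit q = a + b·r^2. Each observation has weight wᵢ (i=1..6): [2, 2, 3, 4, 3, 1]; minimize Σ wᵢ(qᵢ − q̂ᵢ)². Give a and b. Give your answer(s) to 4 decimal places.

a = -2.3714, b = 3.0773

Normal-equation sums: Σwᵢ·1 = 15, Σwᵢ·r^2 = 98, Σwᵢ·r^2·r^2 = 2102.
Moment sums: Σwᵢ·q = 266, Σwᵢ·r^2·q = 6236.
So MᵀWM·[a, b]ᵀ = MᵀWq: [[15, 98]; [98, 2102]]·[a, b]ᵀ = [266, 6236]ᵀ.
Determinant 15·2102 − 98² = 21926.
a = (266·2102 − 98·6236)/21926 = -25998/10963; b = (15·6236 − 98·266)/21926 = 33736/10963.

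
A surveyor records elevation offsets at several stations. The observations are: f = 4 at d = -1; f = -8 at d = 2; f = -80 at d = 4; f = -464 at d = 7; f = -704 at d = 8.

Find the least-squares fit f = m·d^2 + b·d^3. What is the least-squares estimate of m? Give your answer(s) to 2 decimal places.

m = 1.08

Setting ∂/∂m … = 0 gives: 6770·m + 50630·b = -69100;  50630·m + 383954·b = -524788.
(Σd^2·d^2 = 6770, Σd^2·d^3 = 50630, Σd^3·d^3 = 383954, Σd^2·f = -69100, Σd^3·f = -524788.)
Δ = 6770·383954 − 50630² = 35971680.
m = ((-69100)·383954 − 50630·(-524788))/35971680 = 80823/74941; b = (6770·(-524788) − 50630·(-69100))/35971680 = -113087/74941.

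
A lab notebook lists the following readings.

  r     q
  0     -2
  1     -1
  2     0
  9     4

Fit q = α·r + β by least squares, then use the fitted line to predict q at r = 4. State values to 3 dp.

Sums needed: Σr·r = 86, Σr = 12, Σ1 = 4.
And Σr·q = 35, Σq = 1.
MᵀM·[α, β]ᵀ = Mᵀq becomes [[86, 12]; [12, 4]]·[α, β]ᵀ = [35, 1]ᵀ.
Eliminating β: 4·(row 1) − 12·(row 2) gives 200·α = 4·35 − 12·1 = 128, so α = 16/25.
Then β = (1 − 12·(16/25))/4 = -167/100.
At r = 4: q̂ = (16/25)·(4) + (-167/100)·(1) = 89/100.

q̂ = 0.890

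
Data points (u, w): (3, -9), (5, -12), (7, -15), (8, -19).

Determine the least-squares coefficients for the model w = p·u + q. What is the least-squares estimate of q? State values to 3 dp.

q = -2.932

From the data, Σu·u = 147, Σu = 23, Σ1 = 4.
And Σu·w = -344, Σw = -55.
Determinant 147·4 − 23² = 59.
p = ((-344)·4 − 23·(-55))/59 = -111/59; q = (147·(-55) − 23·(-344))/59 = -173/59.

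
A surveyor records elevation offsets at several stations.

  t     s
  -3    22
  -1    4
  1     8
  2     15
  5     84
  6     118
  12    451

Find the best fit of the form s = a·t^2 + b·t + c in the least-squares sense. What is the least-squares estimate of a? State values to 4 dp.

a = 2.9830

The normal system AᵀA·[a, b, c]ᵀ = Aᵀs is [[22756, 2050, 220]; [2050, 220, 22]; [220, 22, 7]]·[a, b, c]ᵀ = [71562, 6508, 702]ᵀ.
Row-reducing yields a = 946816/317403, b = 524071/317403, c = 426832/317403.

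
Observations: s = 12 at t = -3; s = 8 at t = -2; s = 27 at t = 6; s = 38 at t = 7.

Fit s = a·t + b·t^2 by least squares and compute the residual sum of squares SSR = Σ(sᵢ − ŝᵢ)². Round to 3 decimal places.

Compute the Gram sums: Σt·t = 98, Σt·t^2 = 524, Σt^2·t^2 = 3794.
For Mᵀs: Σt·s = 376, Σt^2·s = 2974.
So MᵀM·[a, b]ᵀ = Mᵀs: [[98, 524]; [524, 3794]]·[a, b]ᵀ = [376, 2974]ᵀ.
Determinant 98·3794 − 524² = 97236.
a = (376·3794 − 524·2974)/97236 = -3662/2701; b = (98·2974 − 524·376)/97236 = 2623/2701.
Residuals: -2181/2701, 3792/2701, 471/2701, -255/2701; SSR = 7191/2701.

SSR = 2.662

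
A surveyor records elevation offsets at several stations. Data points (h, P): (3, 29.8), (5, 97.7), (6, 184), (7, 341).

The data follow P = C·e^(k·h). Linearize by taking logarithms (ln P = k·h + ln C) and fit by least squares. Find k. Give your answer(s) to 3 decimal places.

k = 0.610

With ln Pᵢ as the transformed response and hᵢ as the regressor:
AᵀA = [[119.0000, 21.0000]; [21.0000, 4]], rhs = [105.2058, 19.0232]ᵀ  (here Σh = 21.0000, Σ(h)² = 119.0000, Σln P = 19.0232, Σh·ln P = 105.2058).
Solving (det = 35.0000): k = 0.60959, ln C = 1.55548.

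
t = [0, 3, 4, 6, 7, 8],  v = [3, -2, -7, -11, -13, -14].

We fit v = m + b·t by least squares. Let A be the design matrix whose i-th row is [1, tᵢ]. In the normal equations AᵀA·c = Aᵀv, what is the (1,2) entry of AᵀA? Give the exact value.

Row 1 ↔ basis 1, column 2 ↔ basis t, so (AᵀA)_{1,2} = Σᵢ t = (1)·(0) + (1)·(3) + (1)·(4) + (1)·(6) + (1)·(7) + (1)·(8) = 28.

28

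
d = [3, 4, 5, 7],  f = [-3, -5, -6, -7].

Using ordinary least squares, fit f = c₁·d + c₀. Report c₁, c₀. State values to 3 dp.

c₁ = -0.943, c₀ = -0.771

Entries of XᵀX: Σd·d = 99, Σd = 19, Σ1 = 4.
Moment sums: Σd·f = -108, Σf = -21.
So XᵀX·[c₁, c₀]ᵀ = Xᵀf: [[99, 19]; [19, 4]]·[c₁, c₀]ᵀ = [-108, -21]ᵀ.
Δ = 99·4 − 19² = 35.
c₁ = ((-108)·4 − 19·(-21))/35 = -33/35; c₀ = (99·(-21) − 19·(-108))/35 = -27/35.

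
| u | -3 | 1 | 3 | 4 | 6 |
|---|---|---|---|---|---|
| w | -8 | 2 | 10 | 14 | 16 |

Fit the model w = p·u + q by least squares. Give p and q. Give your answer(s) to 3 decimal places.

p = 2.846, q = 0.538

Forming XᵀX = [[71, 11]; [11, 5]] and Xᵀw = [208, 34]ᵀ gives XᵀX·[p, q]ᵀ = Xᵀw.
det = 71·5 − 11² = 234.
p = (208·5 − 11·34)/234 = 37/13; q = (71·34 − 11·208)/234 = 7/13.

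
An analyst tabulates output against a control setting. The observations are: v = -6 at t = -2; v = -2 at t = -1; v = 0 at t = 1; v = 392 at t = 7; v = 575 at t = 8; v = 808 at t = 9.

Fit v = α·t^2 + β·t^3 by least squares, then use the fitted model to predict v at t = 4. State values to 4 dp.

v̂ = 79.5452

Forming AᵀA = [[13076, 108592]; [108592, 911300]] and Aᵀv = [121430, 1017938]ᵀ gives AᵀA·[α, β]ᵀ = Aᵀv.
det = 13076·911300 − 108592² = 123936336.
α = (121430·911300 − 108592·1017938)/123936336 = 14904463/15492042; β = (13076·1017938 − 108592·121430)/123936336 = 15528841/15492042.
At t = 4: v̂ = (14904463/15492042)·(16) + (15528841/15492042)·(64) = 616158616/7746021.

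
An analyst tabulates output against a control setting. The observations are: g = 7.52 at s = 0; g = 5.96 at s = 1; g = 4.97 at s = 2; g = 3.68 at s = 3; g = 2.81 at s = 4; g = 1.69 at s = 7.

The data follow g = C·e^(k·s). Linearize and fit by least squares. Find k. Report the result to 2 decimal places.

k = -0.22

Taking logs, ln g = k·s + ln C, so regress ln g on s.
Over the data: Σs = 17.0000, Σ(s)² = 79.0000, Σln g = 8.2669, Σs·ln g = 16.7065.
Normal system: [[79.0000, 17.0000]; [17.0000, 6]]·[k, ln C]ᵀ = [16.7065, 8.2669]ᵀ.
Δ = 79.0000·6 − (17.0000)² = 185.0000; k = (16.7065·6 − 17.0000·8.2669)/185.0000 = -0.21783, ln C = (79.0000·8.2669 − 17.0000·16.7065)/185.0000 = 1.99499.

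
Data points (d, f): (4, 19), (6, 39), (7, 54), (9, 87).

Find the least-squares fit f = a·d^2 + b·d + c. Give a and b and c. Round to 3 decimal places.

a = 1.083, b = -0.429, c = 3.250

Normal-equation sums: Σd^2·d^2 = 10514, Σd^2·d = 1352, Σd^2 = 182, Σd·d = 182, Σd = 26, Σ1 = 4.
Right-hand side: Σd^2·f = 11401, Σd·f = 1471, Σf = 199.
Normal equations: [[10514, 1352, 182]; [1352, 182, 26]; [182, 26, 4]]·[a, b, c]ᵀ = [11401, 1471, 199]ᵀ.
Row-reducing yields a = 13/12, b = -67/156, c = 13/4.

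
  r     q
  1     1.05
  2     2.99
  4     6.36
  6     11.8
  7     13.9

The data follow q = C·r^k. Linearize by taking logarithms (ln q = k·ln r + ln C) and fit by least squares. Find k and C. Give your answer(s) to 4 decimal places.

Linearized form: ln q = k·ln r + ln C. From the 5 transformed points,
XᵀX = [[9.3992, 5.8171]; [5.8171, 5]], rhs = [12.8675, 8.0941]ᵀ  (here Σln r = 5.8171, Σ(ln r)² = 9.3992, Σln q = 8.0941, Σln r·ln q = 12.8675).
Δ = 9.3992·5 − (5.8171)² = 13.1574; k = (12.8675·5 − 5.8171·8.0941)/13.1574 = 1.31132, ln C = (9.3992·8.0941 − 5.8171·12.8675)/13.1574 = 0.09320, so C = exp(0.09320) = 1.09768.

k = 1.3113, C = 1.0977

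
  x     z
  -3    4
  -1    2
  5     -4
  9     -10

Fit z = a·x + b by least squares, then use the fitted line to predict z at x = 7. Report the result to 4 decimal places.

MᵀM·[a, b]ᵀ = Mᵀz reads: 116·a + 10·b = -124;  10·a + 4·b = -8.
(Σx·x = 116, Σx = 10, Σ1 = 4, Σx·z = -124, Σz = -8.)
det = 116·4 − 10² = 364.
a = ((-124)·4 − 10·(-8))/364 = -8/7; b = (116·(-8) − 10·(-124))/364 = 6/7.
At x = 7: ẑ = (-8/7)·(7) + (6/7)·(1) = -50/7.

ẑ = -7.1429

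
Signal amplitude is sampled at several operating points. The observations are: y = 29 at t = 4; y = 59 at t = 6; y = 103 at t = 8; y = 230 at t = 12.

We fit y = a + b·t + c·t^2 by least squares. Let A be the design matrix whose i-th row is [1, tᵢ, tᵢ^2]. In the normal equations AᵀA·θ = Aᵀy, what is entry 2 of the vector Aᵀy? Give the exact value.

4054

Entry 2 ↔ basis t, so (Aᵀy)_{2} = Σᵢ (t)·yᵢ = (4)·(29) + (6)·(59) + (8)·(103) + (12)·(230) = 4054.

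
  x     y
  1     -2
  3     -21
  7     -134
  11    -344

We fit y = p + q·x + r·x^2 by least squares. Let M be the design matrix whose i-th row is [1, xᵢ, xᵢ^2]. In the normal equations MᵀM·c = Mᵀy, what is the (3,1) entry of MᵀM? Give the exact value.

Row 3 ↔ basis x^2, column 1 ↔ basis 1, so (MᵀM)_{3,1} = Σᵢ x^2 = (1)·(1) + (9)·(1) + (49)·(1) + (121)·(1) = 180.

180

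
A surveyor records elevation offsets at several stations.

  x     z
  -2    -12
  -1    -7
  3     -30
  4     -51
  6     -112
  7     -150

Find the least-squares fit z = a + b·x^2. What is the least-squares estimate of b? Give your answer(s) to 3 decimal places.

b = -3.024

Compute the Gram sums: Σ1 = 6, Σx^2 = 115, Σx^2·x^2 = 4051.
For Aᵀz: Σz = -362, Σx^2·z = -12523.
Normal equations: [[6, 115]; [115, 4051]]·[a, b]ᵀ = [-362, -12523]ᵀ.
Eliminating b: 4051·(row 1) − 115·(row 2) gives 11081·a = 4051·(-362) − 115·(-12523) = -26317, so a = -26317/11081.
Then b = ((-12523) − 115·(-26317/11081))/4051 = -33508/11081.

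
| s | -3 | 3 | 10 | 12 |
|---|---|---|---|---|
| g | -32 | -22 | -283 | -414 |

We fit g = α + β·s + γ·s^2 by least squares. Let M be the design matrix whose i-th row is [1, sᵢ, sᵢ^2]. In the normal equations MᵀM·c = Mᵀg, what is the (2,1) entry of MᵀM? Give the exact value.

Row 2 ↔ basis s, column 1 ↔ basis 1, so (MᵀM)_{2,1} = Σᵢ s = (-3)·(1) + (3)·(1) + (10)·(1) + (12)·(1) = 22.

22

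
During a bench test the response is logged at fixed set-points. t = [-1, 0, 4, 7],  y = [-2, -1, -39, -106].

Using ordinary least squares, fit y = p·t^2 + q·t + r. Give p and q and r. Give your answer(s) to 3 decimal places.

p = -1.878, q = -1.792, r = -1.538

With design matrix M, MᵀM = [[2658, 406, 66]; [406, 66, 10]; [66, 10, 4]] and Mᵀy = [-5820, -896, -148]ᵀ.
Inverting the 3×3 Gram matrix, [p, q, r]ᵀ = [-2933/1562, -2799/1562, -1201/781]ᵀ.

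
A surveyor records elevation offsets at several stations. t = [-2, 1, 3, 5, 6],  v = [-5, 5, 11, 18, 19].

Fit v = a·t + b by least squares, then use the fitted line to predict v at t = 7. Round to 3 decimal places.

v̂ = 23.184

Normal-equation sums: Σt·t = 75, Σt = 13, Σ1 = 5.
Moment sums: Σt·v = 252, Σv = 48.
So XᵀX·[a, b]ᵀ = Xᵀv: [[75, 13]; [13, 5]]·[a, b]ᵀ = [252, 48]ᵀ.
Eliminating b: 5·(row 1) − 13·(row 2) gives 206·a = 5·252 − 13·48 = 636, so a = 318/103.
Then b = (48 − 13·(318/103))/5 = 162/103.
At t = 7: v̂ = (318/103)·(7) + (162/103)·(1) = 2388/103.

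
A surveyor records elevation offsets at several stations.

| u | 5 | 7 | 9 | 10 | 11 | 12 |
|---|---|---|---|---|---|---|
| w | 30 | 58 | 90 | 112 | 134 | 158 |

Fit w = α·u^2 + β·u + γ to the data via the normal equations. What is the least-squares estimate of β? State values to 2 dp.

With design matrix A, AᵀA = [[54964, 5256, 520]; [5256, 520, 54]; [520, 54, 6]] and Aᵀw = [61048, 5856, 582]ᵀ.
Inverting the 3×3 Gram matrix, [α, β, γ]ᵀ = [1764/1775, 2379/1775, -2116/1775]ᵀ.

β = 1.34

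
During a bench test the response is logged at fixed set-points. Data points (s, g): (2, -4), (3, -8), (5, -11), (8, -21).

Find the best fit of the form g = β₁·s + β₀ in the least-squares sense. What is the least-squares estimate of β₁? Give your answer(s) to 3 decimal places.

β₁ = -2.714

Normal-equation sums: Σs·s = 102, Σs = 18, Σ1 = 4.
And Σs·g = -255, Σg = -44.
So AᵀA·[β₁, β₀]ᵀ = Aᵀg: [[102, 18]; [18, 4]]·[β₁, β₀]ᵀ = [-255, -44]ᵀ.
Determinant 102·4 − 18² = 84.
β₁ = ((-255)·4 − 18·(-44))/84 = -19/7; β₀ = (102·(-44) − 18·(-255))/84 = 17/14.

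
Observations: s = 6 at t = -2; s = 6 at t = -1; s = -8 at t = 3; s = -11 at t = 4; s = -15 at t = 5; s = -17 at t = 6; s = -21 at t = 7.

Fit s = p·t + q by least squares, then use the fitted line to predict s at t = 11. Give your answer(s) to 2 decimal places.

ŝ = -33.13

Compute the Gram sums: Σt·t = 140, Σt = 22, Σ1 = 7.
And Σt·s = -410, Σs = -60.
MᵀM·[p, q]ᵀ = Mᵀs becomes [[140, 22]; [22, 7]]·[p, q]ᵀ = [-410, -60]ᵀ.
Δ = 140·7 − 22² = 496.
p = ((-410)·7 − 22·(-60))/496 = -25/8; q = (140·(-60) − 22·(-410))/496 = 5/4.
At t = 11: ŝ = (-25/8)·(11) + (5/4)·(1) = -265/8.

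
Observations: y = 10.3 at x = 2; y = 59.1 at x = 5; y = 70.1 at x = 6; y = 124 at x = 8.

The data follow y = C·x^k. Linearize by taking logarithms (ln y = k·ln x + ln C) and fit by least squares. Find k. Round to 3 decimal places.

Linearized form: ln y = k·ln x + ln C. From the 4 transformed points,
Over the data: Σln x = 6.1738, Σ(ln x)² = 10.6052, Σln y = 15.4816, Σln x·ln y = 25.8201.
Normal system: [[10.6052, 6.1738]; [6.1738, 4]]·[k, ln C]ᵀ = [25.8201, 15.4816]ᵀ.
Slope k = (n·Σln x·ln y − Σln x·Σln y)/(n·Σ(ln x)² − (Σln x)²) = (4·25.8201 − 6.1738·15.4816)/4.3053 = 1.78863; ln C = (Σln y − k·Σln x)/n = 1.10973.

k = 1.789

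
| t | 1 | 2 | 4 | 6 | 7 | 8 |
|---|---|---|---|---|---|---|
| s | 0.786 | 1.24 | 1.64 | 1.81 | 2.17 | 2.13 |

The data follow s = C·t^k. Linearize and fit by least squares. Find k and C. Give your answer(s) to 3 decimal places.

k = 0.470, C = 0.830

Linearized form: ln s = k·ln t + ln C. From the 6 transformed points,
XᵀX = [[13.7233, 7.8966]; [7.8966, 6]], rhs = [4.9779, 2.5932]ᵀ  (here Σln t = 7.8966, Σ(ln t)² = 13.7233, Σln s = 2.5932, Σln t·ln s = 4.9779).
Δ = 13.7233·6 − (7.8966)² = 19.9843; k = (4.9779·6 − 7.8966·2.5932)/19.9843 = 0.46986, ln C = (13.7233·2.5932 − 7.8966·4.9779)/19.9843 = -0.18619, so C = exp(-0.18619) = 0.83012.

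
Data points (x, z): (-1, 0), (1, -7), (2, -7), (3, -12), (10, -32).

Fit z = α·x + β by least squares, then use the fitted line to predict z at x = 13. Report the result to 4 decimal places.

The normal system MᵀM·[α, β]ᵀ = Mᵀz is [[115, 15]; [15, 5]]·[α, β]ᵀ = [-377, -58]ᵀ.
Eliminating β: 5·(row 1) − 15·(row 2) gives 350·α = 5·(-377) − 15·(-58) = -1015, so α = -29/10.
Then β = ((-58) − 15·(-29/10))/5 = -29/10.
At x = 13: ẑ = (-29/10)·(13) + (-29/10)·(1) = -203/5.

ẑ = -40.6000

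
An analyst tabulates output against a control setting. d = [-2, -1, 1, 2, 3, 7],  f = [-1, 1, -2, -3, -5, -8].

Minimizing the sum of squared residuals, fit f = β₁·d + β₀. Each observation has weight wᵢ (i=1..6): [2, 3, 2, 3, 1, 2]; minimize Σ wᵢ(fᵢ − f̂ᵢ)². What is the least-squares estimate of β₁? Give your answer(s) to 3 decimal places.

Normal-equation sums: Σwᵢ·d·d = 132, Σwᵢ·d = 18, Σwᵢ·1 = 13.
Moment sums: Σwᵢ·d·f = -148, Σwᵢ·f = -33.
So MᵀWM·[β₁, β₀]ᵀ = MᵀWf: [[132, 18]; [18, 13]]·[β₁, β₀]ᵀ = [-148, -33]ᵀ.
Δ = 132·13 − 18² = 1392.
β₁ = ((-148)·13 − 18·(-33))/1392 = -665/696; β₀ = (132·(-33) − 18·(-148))/1392 = -141/116.

β₁ = -0.955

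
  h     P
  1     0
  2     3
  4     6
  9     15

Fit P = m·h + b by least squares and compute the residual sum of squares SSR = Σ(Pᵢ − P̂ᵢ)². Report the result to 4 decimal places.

The normal equations are: 102·m + 16·b = 165;  16·m + 4·b = 24.
(Σh·h = 102, Σh = 16, Σ1 = 4, Σh·P = 165, ΣP = 24.)
Eliminating b: 4·(row 1) − 16·(row 2) gives 152·m = 4·165 − 16·24 = 276, so m = 69/38.
Then b = (24 − 16·(69/38))/4 = -24/19.
Residuals: -21/38, 12/19, 0, -3/38; SSR = 27/38.

SSR = 0.7105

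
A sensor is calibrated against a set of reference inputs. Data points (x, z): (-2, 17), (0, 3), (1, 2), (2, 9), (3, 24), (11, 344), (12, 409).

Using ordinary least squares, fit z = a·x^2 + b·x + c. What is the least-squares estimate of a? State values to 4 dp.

With design matrix A, AᵀA = [[35491, 3087, 283]; [3087, 283, 27]; [283, 27, 7]] and Aᵀz = [100842, 8750, 808]ᵀ.
Row-reducing yields a = 833533/279762, b = -162581/93254, c = 237637/139881.

a = 2.9794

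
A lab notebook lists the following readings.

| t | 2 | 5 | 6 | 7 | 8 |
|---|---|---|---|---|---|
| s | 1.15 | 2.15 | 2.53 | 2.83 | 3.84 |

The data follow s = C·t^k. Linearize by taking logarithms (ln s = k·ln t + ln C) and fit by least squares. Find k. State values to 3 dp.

With ln sᵢ as the transformed response and ln tᵢ as the regressor:
XᵀX = [[14.3918, 8.1197]; [8.1197, 5]], rhs = [7.8141, 4.2192]ᵀ  (here Σln t = 8.1197, Σ(ln t)² = 14.3918, Σln s = 4.2192, Σln t·ln s = 7.8141).
Δ = 14.3918·5 − (8.1197)² = 6.0295; k = (7.8141·5 − 8.1197·4.2192)/6.0295 = 0.79807, ln C = (14.3918·4.2192 − 8.1197·7.8141)/6.0295 = -0.45218.

k = 0.798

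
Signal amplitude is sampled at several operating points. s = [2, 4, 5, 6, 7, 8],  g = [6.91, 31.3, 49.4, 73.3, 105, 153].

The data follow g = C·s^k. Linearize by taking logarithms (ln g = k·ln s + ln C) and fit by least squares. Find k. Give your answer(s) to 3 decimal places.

k = 2.201

Linearized form: ln g = k·ln s + ln C. From the 6 transformed points,
AᵀA = [[16.3136, 9.5060]; [9.5060, 6]], rhs = [39.6019, 23.2555]ᵀ  (here Σln s = 9.5060, Σ(ln s)² = 16.3136, Σln g = 23.2555, Σln s·ln g = 39.6019).
Solving (det = 7.5177): k = 2.20080, ln C = 0.38911.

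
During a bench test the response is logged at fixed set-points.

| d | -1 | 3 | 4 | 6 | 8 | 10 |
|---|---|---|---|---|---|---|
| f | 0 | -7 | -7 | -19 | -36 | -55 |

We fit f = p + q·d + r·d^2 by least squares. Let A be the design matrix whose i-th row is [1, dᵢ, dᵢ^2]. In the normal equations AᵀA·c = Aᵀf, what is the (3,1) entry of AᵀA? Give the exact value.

226

Row 3 ↔ basis d^2, column 1 ↔ basis 1, so (AᵀA)_{3,1} = Σᵢ d^2 = (1)·(1) + (9)·(1) + (16)·(1) + (36)·(1) + (64)·(1) + (100)·(1) = 226.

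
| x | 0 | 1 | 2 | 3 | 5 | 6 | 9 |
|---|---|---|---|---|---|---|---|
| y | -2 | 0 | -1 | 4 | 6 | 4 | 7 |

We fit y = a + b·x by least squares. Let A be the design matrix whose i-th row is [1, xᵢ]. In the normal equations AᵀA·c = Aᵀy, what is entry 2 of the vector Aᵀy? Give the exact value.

Entry 2 ↔ basis x, so (Aᵀy)_{2} = Σᵢ (x)·yᵢ = (0)·(-2) + (1)·(0) + (2)·(-1) + (3)·(4) + (5)·(6) + (6)·(4) + (9)·(7) = 127.

127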